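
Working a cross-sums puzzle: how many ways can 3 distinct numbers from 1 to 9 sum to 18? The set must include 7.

3

3 distinct digits from 1–9 sum between 6 and 24.
Keeping only sets containing 7.
Enumerating: {2,7,9}, {3,7,8}, {5,6,7}.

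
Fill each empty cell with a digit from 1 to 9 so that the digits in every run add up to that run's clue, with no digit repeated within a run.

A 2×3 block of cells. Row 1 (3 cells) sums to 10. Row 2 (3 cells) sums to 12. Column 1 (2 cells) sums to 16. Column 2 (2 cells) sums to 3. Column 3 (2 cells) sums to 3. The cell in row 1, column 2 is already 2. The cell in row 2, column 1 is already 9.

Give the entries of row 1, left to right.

7, 2, 1

16 in 2 cells must be {7,9}; 3 in 2 cells must be {1,2}.
(1,1) = 16 − 9 = 7 completes the 16 down.
(1,3) = 10 − 9 = 1 completes the 10 across.
(2,2) = 3 − 2 = 1 completes the 3 down.
(2,3) = 12 − 10 = 2 completes the 12 across.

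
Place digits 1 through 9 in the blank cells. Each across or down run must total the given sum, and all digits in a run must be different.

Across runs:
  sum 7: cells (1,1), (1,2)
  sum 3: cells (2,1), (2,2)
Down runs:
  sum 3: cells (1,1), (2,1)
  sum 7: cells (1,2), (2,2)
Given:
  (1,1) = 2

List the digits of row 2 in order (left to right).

1 2

3 in 2 cells must be {1,2}.
(1,2) = 7 − 2 = 5 completes the 7 across.
(2,1) = 3 − 2 = 1 completes the 3 down.
(2,2) = 3 − 1 = 2 completes the 3 across.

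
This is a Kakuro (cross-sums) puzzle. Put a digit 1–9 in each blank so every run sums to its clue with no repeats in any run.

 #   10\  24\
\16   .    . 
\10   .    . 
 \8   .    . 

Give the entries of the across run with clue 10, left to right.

2 8

16 in 2 cells must be {7,9}; 24 in 3 cells must be {7,8,9}.
The 16 across and the 10 down share only 7, so R1C1 = 7.
R1C2 = 16 − 7 = 9 completes the 16 across.
Given what's placed, R3C2 must be 7 to fit the 8 across and 24 down.
R2C2 = 24 − 16 = 8 completes the 24 down.
R3C1 = 8 − 7 = 1 completes the 8 across.
R2C1 = 10 − 8 = 2 completes the 10 across.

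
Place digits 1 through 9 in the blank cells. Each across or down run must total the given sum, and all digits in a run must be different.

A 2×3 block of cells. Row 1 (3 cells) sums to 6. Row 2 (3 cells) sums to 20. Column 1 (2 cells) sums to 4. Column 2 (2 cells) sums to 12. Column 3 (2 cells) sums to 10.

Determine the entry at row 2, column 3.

8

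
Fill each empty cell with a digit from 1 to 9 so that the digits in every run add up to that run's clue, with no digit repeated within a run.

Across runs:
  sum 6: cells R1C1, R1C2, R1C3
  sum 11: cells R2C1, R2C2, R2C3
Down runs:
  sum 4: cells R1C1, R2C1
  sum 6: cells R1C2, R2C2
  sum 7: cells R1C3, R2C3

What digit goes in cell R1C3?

6 in 3 cells must be {1,2,3}; 4 in 2 cells must be {1,3}.
Nothing is forced directly, so branch on R1C1, whose candidates are 1 or 3. If R1C1 = 1: that forces R1C2 = 2, R1C3 = 3, R2C1 = 3, after which R2C2 would have to be in {1,2,6,7} for the 11 across but in {4} for the 6 down — contradiction. So R1C1 = 3.
R2C1 = 4 − 3 = 1 completes the 4 down.
Nothing is forced directly, so branch on R2C2, whose candidates are 2 or 4. If R2C2 = 2: then R1C2 would have to be in {1,2} for the 6 across but in {4} for the 6 down — contradiction. So R2C2 = 4.
R1C2 = 6 − 4 = 2 completes the 6 down.
R1C3 = 6 − 5 = 1 completes the 6 across.
R2C3 = 11 − 5 = 6 completes the 11 across.

1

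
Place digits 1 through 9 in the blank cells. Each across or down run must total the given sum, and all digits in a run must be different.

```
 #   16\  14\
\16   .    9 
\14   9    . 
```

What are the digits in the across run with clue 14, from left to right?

16 in 2 cells must be {7,9}.
R1C1 = 16 − 9 = 7 completes the 16 across.
R2C2 = 14 − 9 = 5 completes the 14 across.

9, 5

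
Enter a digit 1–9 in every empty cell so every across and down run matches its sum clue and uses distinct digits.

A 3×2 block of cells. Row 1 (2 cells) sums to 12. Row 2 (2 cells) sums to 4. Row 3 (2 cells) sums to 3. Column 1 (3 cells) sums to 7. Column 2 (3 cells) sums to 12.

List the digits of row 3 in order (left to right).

2 1

4 in 2 cells must be {1,3}; 3 in 2 cells must be {1,2}; 7 in 3 cells must be {1,2,4}.
The 12 across and the 7 down share only 4, so (1,1) = 4.
(1,2) = 12 − 4 = 8 completes the 12 across.
Given what's placed, (2,1) must be 1 to fit the 4 across and 7 down.
(2,2) = 4 − 1 = 3 completes the 4 across.
(3,1) = 7 − 5 = 2 completes the 7 down.
(3,2) = 3 − 2 = 1 completes the 3 across.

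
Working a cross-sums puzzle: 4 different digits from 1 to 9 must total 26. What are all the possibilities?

{2,7,8,9}; {3,6,8,9}; {4,5,8,9}; {4,6,7,9}; {5,6,7,8}

4 distinct digits from 1–9 sum between 10 and 30.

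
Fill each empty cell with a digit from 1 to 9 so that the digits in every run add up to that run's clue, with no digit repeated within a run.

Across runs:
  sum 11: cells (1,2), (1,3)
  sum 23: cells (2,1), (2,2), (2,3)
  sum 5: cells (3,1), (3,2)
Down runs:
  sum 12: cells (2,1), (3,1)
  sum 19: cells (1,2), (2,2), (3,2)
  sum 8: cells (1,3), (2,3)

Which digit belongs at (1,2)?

23 in 3 cells must be {6,8,9}.
The 23 across and the 8 down share only 6, so (2,3) = 6.
(1,3) = 8 − 6 = 2 completes the 8 down.
(1,2) = 11 − 2 = 9 completes the 11 across.
(2,2) = 8: the only remaining digit allowed by both the 23 across and the 19 down.
(3,2) = 19 − 17 = 2 completes the 19 down.
(2,1) = 23 − 14 = 9 completes the 23 across.
(3,1) = 5 − 2 = 3 completes the 5 across.

9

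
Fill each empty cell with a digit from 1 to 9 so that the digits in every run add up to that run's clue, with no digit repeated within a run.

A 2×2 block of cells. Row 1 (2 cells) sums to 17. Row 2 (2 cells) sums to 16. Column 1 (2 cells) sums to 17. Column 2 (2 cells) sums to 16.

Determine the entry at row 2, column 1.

17 in 2 cells must be {8,9}; 16 in 2 cells must be {7,9}.
The 17 across and the 16 down share only 9, so (1,2) = 9.
The 16 across and the 17 down share only 9, so (2,1) = 9.
(2,2) = 16 − 9 = 7 completes the 16 across.
(1,1) = 17 − 9 = 8 completes the 17 across.

9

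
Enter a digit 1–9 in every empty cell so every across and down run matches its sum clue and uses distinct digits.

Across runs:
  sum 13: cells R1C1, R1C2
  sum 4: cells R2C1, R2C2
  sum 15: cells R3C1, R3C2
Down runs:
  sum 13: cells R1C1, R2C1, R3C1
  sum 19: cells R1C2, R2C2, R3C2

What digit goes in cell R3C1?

8

4 in 2 cells must be {1,3}.
The 4 across and the 19 down share only 3, so R2C2 = 3.
R2C1 = 4 − 3 = 1 completes the 4 across.
Nothing is forced directly, so branch on R1C2, whose candidates are 7 or 9. If R1C2 = 7: then R1C1 would have to be in {6} for the 13 across but in {3,4,5,7,8,9} for the 13 down — contradiction. So R1C2 = 9.
R1C1 = 13 − 9 = 4 completes the 13 across.
R3C1 = 13 − 5 = 8 completes the 13 down.
R3C2 = 15 − 8 = 7 completes the 15 across.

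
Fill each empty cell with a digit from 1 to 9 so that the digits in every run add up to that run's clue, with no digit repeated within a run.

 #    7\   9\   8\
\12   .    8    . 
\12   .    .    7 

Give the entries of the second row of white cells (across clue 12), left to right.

4, 1, 7

R1C3 = 8 − 7 = 1 completes the 8 down.
R2C2 = 9 − 8 = 1 completes the 9 down.
R1C1 = 12 − 9 = 3 completes the 12 across.
R2C1 = 12 − 8 = 4 completes the 12 across.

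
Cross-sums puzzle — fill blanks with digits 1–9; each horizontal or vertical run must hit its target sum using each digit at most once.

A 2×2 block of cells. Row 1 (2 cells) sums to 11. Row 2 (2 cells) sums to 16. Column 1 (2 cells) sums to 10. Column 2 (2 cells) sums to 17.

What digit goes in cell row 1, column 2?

16 in 2 cells must be {7,9}; 17 in 2 cells must be {8,9}.
The 16 across and the 17 down share only 9, so (2,2) = 9.
(1,2) = 17 − 9 = 8 completes the 17 down.
(2,1) = 16 − 9 = 7 completes the 16 across.
(1,1) = 11 − 8 = 3 completes the 11 across.

8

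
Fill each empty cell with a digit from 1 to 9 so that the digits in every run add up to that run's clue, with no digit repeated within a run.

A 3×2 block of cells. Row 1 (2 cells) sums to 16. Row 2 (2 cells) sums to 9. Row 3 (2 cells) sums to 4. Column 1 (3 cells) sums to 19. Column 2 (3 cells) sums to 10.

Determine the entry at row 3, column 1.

3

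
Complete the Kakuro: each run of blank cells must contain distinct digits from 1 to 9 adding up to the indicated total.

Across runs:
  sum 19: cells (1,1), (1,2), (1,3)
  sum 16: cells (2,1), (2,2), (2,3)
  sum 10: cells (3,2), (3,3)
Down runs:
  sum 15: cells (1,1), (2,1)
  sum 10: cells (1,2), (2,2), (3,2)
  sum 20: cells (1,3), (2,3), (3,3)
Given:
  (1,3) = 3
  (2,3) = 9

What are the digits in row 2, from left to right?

6 1 9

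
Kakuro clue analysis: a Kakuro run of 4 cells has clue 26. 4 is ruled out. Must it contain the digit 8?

Every partition of 26 into 4 distinct digits under that restriction includes 8: {2,7,8,9}, {3,6,8,9}, {5,6,7,8}.

Yes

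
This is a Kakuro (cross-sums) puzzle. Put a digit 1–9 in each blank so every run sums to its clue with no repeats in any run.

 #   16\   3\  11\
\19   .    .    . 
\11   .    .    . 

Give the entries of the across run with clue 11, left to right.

16 in 2 cells must be {7,9}; 3 in 2 cells must be {1,2}.
The 19 across and the 3 down share only 2, so R1C2 = 2.
The 11 across and the 16 down share only 7, so R2C1 = 7.
R2C2 = 3 − 2 = 1 completes the 3 down.
R2C3 = 11 − 8 = 3 completes the 11 across.
R1C1 = 16 − 7 = 9 completes the 16 down.
R1C3 = 19 − 11 = 8 completes the 19 across.

7, 1, 3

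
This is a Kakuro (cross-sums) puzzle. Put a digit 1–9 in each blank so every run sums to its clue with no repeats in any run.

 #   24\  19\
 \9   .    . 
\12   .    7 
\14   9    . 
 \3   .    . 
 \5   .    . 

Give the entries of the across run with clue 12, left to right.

5, 7

3 in 2 cells must be {1,2}.
R2C1 = 12 − 7 = 5 completes the 12 across.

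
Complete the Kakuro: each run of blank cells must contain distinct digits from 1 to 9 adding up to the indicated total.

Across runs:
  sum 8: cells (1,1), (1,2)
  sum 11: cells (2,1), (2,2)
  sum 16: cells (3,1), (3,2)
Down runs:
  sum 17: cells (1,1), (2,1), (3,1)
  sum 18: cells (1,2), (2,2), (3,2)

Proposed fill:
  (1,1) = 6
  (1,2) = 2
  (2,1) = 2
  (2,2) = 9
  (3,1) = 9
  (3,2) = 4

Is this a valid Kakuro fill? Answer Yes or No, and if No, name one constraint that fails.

No — the across run (3,1)–(3,2) sums to 13, not 16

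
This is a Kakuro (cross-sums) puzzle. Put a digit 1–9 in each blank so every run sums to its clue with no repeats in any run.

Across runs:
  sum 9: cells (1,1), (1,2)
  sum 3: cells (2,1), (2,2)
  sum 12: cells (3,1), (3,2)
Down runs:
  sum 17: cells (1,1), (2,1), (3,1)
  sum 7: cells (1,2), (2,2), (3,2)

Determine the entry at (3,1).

3 in 2 cells must be {1,2}; 7 in 3 cells must be {1,2,4}.
The 12 across and the 7 down share only 4, so (3,2) = 4.
(3,1) = 12 − 4 = 8 completes the 12 across.
Given what's placed, (2,1) must be 2 to fit the 3 across and 17 down.
(2,2) = 3 − 2 = 1 completes the 3 across.
(1,1) = 17 − 10 = 7 completes the 17 down.
(1,2) = 9 − 7 = 2 completes the 9 across.

8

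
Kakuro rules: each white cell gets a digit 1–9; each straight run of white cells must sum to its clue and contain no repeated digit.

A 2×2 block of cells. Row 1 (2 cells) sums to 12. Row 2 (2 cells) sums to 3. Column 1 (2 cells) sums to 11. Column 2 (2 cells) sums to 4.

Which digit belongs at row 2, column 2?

1

3 in 2 cells must be {1,2}; 4 in 2 cells must be {1,3}.
The 12 across and the 4 down share only 3, so (1,2) = 3.
The 3 across and the 11 down share only 2, so (2,1) = 2.
(2,2) = 3 − 2 = 1 completes the 3 across.
(1,1) = 12 − 3 = 9 completes the 12 across.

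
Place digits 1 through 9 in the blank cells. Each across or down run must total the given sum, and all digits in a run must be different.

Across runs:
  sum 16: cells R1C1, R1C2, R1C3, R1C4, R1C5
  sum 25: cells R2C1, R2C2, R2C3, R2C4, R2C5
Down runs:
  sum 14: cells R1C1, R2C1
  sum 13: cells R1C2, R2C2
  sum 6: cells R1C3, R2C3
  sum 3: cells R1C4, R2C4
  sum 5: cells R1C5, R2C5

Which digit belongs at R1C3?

16 in 5 cells must be {1,2,3,4,6}; 3 in 2 cells must be {1,2}.
Only 6 fits R1C1 under both its across sum 16 and down sum 14.
Given what's placed, R1C2 must be 4 to fit the 16 across and 13 down.
R2C1 = 14 − 6 = 8 completes the 14 down.
R2C2 = 13 − 4 = 9 completes the 13 down.
No cell is forced outright now. R1C3 can only be 1 or 2 (the digits allowed by both its 16 across and its 6 down). If R1C3 = 2: that forces R1C4 = 1, R1C5 = 3, R2C3 = 4, after which R2C4 would have to be in {1,3} for the 25 across but in {2} for the 3 down — contradiction. So R1C3 = 1.

1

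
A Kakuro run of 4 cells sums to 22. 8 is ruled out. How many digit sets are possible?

4 distinct digits from 1–9 sum between 10 and 30.
Dropping sets that contain 8.
Enumerating: {1,5,7,9}, {2,4,7,9}, {2,5,6,9}, {3,4,6,9}, {4,5,6,7}.

5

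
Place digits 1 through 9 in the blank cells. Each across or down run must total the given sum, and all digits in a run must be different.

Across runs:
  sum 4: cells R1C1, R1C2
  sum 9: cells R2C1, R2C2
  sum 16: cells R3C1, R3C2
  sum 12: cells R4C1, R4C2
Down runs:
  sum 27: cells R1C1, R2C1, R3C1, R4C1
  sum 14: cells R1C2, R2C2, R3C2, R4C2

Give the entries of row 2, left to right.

4 in 2 cells must be {1,3}; 16 in 2 cells must be {7,9}.
Only 3 fits R1C1 under both its across sum 4 and down sum 27.
R1C2 = 4 − 3 = 1 completes the 4 across.
Given what's placed, R3C2 must be 7 to fit the 16 across and 14 down.
R4C2 = 4: the only remaining digit allowed by both the 12 across and the 14 down.
R2C2 = 14 − 12 = 2 completes the 14 down.
R3C1 = 16 − 7 = 9 completes the 16 across.
R4C1 = 12 − 4 = 8 completes the 12 across.
R2C1 = 9 − 2 = 7 completes the 9 across.

7 2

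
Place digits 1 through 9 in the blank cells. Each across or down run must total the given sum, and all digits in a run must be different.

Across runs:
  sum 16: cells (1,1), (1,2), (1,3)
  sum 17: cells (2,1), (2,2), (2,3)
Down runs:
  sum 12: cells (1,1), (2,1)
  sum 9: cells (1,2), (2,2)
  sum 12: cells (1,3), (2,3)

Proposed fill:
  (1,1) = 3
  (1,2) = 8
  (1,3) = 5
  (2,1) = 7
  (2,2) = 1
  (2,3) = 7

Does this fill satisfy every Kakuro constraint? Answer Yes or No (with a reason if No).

No — the across run (2,1)–(2,3) sums to 15, not 17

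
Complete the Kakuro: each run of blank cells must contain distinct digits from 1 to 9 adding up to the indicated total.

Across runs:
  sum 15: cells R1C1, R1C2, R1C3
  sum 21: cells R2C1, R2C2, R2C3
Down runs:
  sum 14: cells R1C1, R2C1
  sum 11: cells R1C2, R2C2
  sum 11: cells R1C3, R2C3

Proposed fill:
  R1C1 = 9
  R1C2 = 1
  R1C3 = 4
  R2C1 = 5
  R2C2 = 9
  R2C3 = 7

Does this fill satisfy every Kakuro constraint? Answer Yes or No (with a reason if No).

No — the across run R1C1–R1C3 sums to 14, not 15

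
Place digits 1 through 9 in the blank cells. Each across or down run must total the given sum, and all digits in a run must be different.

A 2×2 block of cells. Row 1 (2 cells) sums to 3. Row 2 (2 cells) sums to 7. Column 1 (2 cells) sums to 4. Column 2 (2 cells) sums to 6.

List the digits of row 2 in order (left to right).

3 4

3 in 2 cells must be {1,2}; 4 in 2 cells must be {1,3}.
The 3 across and the 4 down share only 1, so (1,1) = 1.
(1,2) = 3 − 1 = 2 completes the 3 across.
(2,1) = 4 − 1 = 3 completes the 4 down.
(2,2) = 7 − 3 = 4 completes the 7 across.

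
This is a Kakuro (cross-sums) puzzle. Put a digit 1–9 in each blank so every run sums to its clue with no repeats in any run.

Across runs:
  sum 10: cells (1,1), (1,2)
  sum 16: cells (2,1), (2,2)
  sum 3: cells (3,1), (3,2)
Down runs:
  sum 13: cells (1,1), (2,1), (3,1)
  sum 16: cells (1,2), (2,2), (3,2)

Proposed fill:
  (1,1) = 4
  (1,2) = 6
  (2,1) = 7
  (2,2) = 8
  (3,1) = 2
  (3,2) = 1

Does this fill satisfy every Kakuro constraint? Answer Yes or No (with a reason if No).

No — the across run (2,1)–(2,2) sums to 15, not 16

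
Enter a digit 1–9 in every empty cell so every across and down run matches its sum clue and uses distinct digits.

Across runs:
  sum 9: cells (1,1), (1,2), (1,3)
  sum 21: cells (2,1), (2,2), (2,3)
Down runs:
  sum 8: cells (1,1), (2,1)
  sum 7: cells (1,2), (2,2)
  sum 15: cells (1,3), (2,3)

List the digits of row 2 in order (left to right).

The 9 across and the 15 down share only 6, so (1,3) = 6.
(2,3) = 15 − 6 = 9 completes the 15 down.
Nothing is forced directly, so branch on (2,1), whose candidates are 5 or 7. If (2,1) = 5: then (1,1) would have to be in {1,2} for the 9 across but in {3} for the 8 down — contradiction. So (2,1) = 7.
(1,1) = 8 − 7 = 1 completes the 8 down.
(1,2) = 9 − 7 = 2 completes the 9 across.
(2,2) = 21 − 16 = 5 completes the 21 across.

7 5 9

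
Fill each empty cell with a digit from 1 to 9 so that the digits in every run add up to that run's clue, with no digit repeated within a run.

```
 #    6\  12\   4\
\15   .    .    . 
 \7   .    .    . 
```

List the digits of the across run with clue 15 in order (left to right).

4 8 3

7 in 3 cells must be {1,2,4}; 4 in 2 cells must be {1,3}.
The 7 across and the 12 down share only 4, so R2C2 = 4.
Given what's placed, R2C3 must be 1 to fit the 7 across and 4 down.
R1C2 = 12 − 4 = 8 completes the 12 down.
R1C3 = 4 − 1 = 3 completes the 4 down.
R2C1 = 7 − 5 = 2 completes the 7 across.
R1C1 = 15 − 11 = 4 completes the 15 across.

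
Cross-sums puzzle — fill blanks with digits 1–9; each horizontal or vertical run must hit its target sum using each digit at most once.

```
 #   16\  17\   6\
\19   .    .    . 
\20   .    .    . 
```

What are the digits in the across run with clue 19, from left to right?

16 in 2 cells must be {7,9}; 17 in 2 cells must be {8,9}.
Nothing is forced directly, so branch on R2C3, whose candidates are 4 or 5. If R2C3 = 5: then R1C3 would have to be in {2,3,4,5,6,7,8,9} for the 19 across but in {1} for the 6 down — contradiction. So R2C3 = 4.
R1C3 = 6 − 4 = 2 completes the 6 down.
Given what's placed, R2C2 must be 9 to fit the 20 across and 17 down.
R1C1 = 9: the only remaining digit allowed by both the 19 across and the 16 down.
R1C2 = 19 − 11 = 8 completes the 19 across.
R2C1 = 20 − 13 = 7 completes the 20 across.

9 8 2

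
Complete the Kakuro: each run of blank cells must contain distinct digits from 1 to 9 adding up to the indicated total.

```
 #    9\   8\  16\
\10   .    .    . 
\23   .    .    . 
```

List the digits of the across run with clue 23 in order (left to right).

23 in 3 cells must be {6,8,9}; 16 in 2 cells must be {7,9}.
The 10 across and the 16 down share only 7, so R1C3 = 7.
The 23 across and the 8 down share only 6, so R2C2 = 6.
R2C3 = 16 − 7 = 9 completes the 16 down.
R1C2 = 8 − 6 = 2 completes the 8 down.
R2C1 = 23 − 15 = 8 completes the 23 across.
R1C1 = 10 − 9 = 1 completes the 10 across.

8 6 9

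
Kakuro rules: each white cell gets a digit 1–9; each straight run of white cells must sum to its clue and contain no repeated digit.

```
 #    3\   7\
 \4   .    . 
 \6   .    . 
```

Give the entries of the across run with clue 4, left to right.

4 in 2 cells must be {1,3}; 3 in 2 cells must be {1,2}.
The 4 across and the 3 down share only 1, so R1C1 = 1.
R1C2 = 4 − 1 = 3 completes the 4 across.
R2C1 = 3 − 1 = 2 completes the 3 down.
R2C2 = 6 − 2 = 4 completes the 6 across.

1 3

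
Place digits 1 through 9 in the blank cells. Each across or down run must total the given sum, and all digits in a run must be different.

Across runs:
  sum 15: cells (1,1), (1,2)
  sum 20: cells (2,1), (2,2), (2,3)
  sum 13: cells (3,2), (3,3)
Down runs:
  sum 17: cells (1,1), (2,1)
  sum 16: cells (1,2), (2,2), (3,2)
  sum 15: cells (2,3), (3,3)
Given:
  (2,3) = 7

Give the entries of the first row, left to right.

17 in 2 cells must be {8,9}.
(3,3) = 15 − 7 = 8 completes the 15 down.
(3,2) = 13 − 8 = 5 completes the 13 across.
No cell is forced outright now. (1,1) can only be 8 or 9 (the digits allowed by both its 15 across and its 17 down). If (1,1) = 9: then (1,2) would have to be in {6} for the 15 across but in {2,3,4,7,8,9} for the 16 down — contradiction. So (1,1) = 8.
(1,2) = 15 − 8 = 7 completes the 15 across.
(2,1) = 17 − 8 = 9 completes the 17 down.
(2,2) = 20 − 16 = 4 completes the 20 across.

8 7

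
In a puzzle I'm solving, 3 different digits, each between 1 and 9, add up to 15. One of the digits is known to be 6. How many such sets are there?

3

3 distinct digits from 1–9 sum between 6 and 24.
Keeping only sets containing 6.
Enumerating: {1,6,8}, {2,6,7}, {4,5,6}.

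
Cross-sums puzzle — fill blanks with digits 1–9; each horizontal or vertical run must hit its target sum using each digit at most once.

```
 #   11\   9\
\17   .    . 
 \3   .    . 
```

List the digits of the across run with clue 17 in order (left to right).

17 in 2 cells must be {8,9}; 3 in 2 cells must be {1,2}.
The 17 across and the 9 down share only 8, so R1C2 = 8.
The 3 across and the 11 down share only 2, so R2C1 = 2.
R2C2 = 3 − 2 = 1 completes the 3 across.
R1C1 = 17 − 8 = 9 completes the 17 across.

9 8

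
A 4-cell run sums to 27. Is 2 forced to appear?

No

Counterexample: {3,7,8,9} sums to 27 without using 2.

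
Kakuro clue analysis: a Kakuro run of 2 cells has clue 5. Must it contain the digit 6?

No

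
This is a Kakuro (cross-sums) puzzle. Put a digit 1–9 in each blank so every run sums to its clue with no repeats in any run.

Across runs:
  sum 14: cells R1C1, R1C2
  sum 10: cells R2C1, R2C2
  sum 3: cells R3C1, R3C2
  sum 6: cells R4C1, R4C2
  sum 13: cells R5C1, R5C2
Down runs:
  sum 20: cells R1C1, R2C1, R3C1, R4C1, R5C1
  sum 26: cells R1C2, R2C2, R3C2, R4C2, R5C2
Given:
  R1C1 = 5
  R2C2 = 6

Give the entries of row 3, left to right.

1 2

3 in 2 cells must be {1,2}.
R1C2 = 14 − 5 = 9 completes the 14 across.
R2C1 = 10 − 6 = 4 completes the 10 across.
Nothing is forced directly, so branch on R3C1, whose candidates are 1 or 2. If R3C1 = 2: that forces R3C2 = 1, R4C1 = 1, after which R4C2 would have to be in {5} for the 6 across but in {2,3,7,8} for the 26 down — contradiction. So R3C1 = 1.
R3C2 = 3 − 1 = 2 completes the 3 across.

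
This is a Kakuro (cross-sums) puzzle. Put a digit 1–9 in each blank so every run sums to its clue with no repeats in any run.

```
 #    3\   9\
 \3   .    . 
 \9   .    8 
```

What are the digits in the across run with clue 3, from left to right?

2 1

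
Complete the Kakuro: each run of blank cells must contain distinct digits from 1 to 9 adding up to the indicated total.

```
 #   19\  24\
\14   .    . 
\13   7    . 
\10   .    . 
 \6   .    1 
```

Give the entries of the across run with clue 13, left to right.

7, 6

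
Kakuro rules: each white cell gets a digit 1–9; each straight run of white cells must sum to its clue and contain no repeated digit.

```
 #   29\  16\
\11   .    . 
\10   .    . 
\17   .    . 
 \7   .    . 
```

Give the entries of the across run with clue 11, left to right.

7 4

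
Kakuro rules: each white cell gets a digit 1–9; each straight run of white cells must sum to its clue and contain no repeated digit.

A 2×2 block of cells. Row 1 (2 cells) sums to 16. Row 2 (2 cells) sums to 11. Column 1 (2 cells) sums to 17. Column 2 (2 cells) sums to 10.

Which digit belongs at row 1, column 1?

16 in 2 cells must be {7,9}; 17 in 2 cells must be {8,9}.
The 16 across and the 17 down share only 9, so (1,1) = 9.
(1,2) = 16 − 9 = 7 completes the 16 across.
(2,1) = 17 − 9 = 8 completes the 17 down.
(2,2) = 11 − 8 = 3 completes the 11 across.

9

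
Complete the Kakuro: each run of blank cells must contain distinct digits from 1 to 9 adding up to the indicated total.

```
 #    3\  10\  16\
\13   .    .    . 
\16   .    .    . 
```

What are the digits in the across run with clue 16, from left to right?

3 in 2 cells must be {1,2}; 16 in 2 cells must be {7,9}.
Nothing is forced directly, so branch on R1C1, whose candidates are 1 or 2. If R1C1 = 1: that forces R2C1 = 2, R2C3 = 9, R1C3 = 7, after which R2C2 would have to be in {5} for the 16 across but in {1,2,3,4,6,7,8,9} for the 10 down — contradiction. So R1C1 = 2.
Given what's placed, R1C3 must be 7 to fit the 13 across and 16 down.
R2C1 = 3 − 2 = 1 completes the 3 down.
R2C3 = 16 − 7 = 9 completes the 16 down.
R1C2 = 13 − 9 = 4 completes the 13 across.
R2C2 = 16 − 10 = 6 completes the 16 across.

1 6 9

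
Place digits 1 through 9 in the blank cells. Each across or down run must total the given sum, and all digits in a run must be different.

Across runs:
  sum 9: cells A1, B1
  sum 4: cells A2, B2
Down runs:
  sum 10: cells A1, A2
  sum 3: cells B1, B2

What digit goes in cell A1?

7

4 in 2 cells must be {1,3}; 3 in 2 cells must be {1,2}.
The 4 across and the 3 down share only 1, so B2 = 1.
B1 = 3 − 1 = 2 completes the 3 down.
A2 = 4 − 1 = 3 completes the 4 across.
A1 = 9 − 2 = 7 completes the 9 across.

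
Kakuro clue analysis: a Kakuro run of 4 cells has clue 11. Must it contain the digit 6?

No

The only way to make 11 from 4 distinct digits is {1,2,3,5}, which does not contain 6.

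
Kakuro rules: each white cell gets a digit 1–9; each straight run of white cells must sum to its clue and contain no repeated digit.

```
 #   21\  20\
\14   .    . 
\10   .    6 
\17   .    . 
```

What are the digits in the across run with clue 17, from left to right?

17 in 2 cells must be {8,9}.
R2C1 = 10 − 6 = 4 completes the 10 across.
Given what's placed, R3C2 must be 9 to fit the 17 across and 20 down.
R1C2 = 20 − 15 = 5 completes the 20 down.
R3C1 = 17 − 9 = 8 completes the 17 across.
R1C1 = 14 − 5 = 9 completes the 14 across.

8 9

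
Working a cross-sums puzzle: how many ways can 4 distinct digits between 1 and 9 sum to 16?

4 distinct digits from 1–9 sum between 10 and 30.

8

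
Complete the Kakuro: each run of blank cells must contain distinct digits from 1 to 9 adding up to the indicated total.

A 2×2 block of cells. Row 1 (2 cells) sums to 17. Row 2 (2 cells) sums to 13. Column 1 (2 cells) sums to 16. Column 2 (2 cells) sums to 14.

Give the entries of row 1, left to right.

17 in 2 cells must be {8,9}; 16 in 2 cells must be {7,9}.
The 17 across and the 16 down share only 9, so (1,1) = 9.
(1,2) = 17 − 9 = 8 completes the 17 across.
(2,1) = 16 − 9 = 7 completes the 16 down.
(2,2) = 13 − 7 = 6 completes the 13 across.

9 8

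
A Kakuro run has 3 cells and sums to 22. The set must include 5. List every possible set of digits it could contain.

{5,8,9}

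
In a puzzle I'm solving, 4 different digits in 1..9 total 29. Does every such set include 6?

No

The only way to make 29 from 4 distinct digits is {5,7,8,9}, which does not contain 6.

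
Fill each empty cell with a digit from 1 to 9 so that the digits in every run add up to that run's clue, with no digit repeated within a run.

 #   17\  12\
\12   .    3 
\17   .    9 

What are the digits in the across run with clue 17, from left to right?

8 9

17 in 2 cells must be {8,9}.
R1C1 = 12 − 3 = 9 completes the 12 across.
R2C1 = 17 − 9 = 8 completes the 17 across.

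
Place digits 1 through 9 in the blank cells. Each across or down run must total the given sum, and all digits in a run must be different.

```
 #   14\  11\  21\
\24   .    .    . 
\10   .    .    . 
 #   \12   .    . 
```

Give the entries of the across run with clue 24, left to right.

9, 7, 8

24 in 3 cells must be {7,8,9}.
Nothing is forced directly, so branch on R1C1, whose candidates are 8 or 9. If R1C1 = 8: that forces R1C2 = 7, R1C3 = 9, R2C1 = 6, after which R2C3 would have to be in {1,3} for the 10 across but in {4,5,7,8} for the 21 down — contradiction. So R1C1 = 9.
R2C1 = 14 − 9 = 5 completes the 14 down.
Given what's placed, R2C3 must be 4 to fit the 10 across and 21 down.
R1C3 = 8: the only remaining digit allowed by both the 24 across and the 21 down.
R2C2 = 10 − 9 = 1 completes the 10 across.
R3C3 = 21 − 12 = 9 completes the 21 down.
R1C2 = 24 − 17 = 7 completes the 24 across.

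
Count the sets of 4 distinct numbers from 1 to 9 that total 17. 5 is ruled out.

4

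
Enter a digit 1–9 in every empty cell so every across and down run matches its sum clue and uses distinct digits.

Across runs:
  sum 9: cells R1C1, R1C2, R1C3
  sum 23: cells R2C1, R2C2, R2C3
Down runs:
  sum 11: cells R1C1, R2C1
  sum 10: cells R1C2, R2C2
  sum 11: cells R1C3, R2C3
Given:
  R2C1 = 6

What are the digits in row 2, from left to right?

23 in 3 cells must be {6,8,9}.
R1C1 = 11 − 6 = 5 completes the 11 down.
Given what's placed, R1C3 must be 3 to fit the 9 across and 11 down.
R2C3 = 11 − 3 = 8 completes the 11 down.
R1C2 = 9 − 8 = 1 completes the 9 across.
R2C2 = 23 − 14 = 9 completes the 23 across.

6 9 8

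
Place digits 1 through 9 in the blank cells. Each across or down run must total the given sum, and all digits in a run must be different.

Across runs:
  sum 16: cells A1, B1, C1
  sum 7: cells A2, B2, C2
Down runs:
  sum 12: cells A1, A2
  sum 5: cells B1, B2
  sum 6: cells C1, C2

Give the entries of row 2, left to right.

7 in 3 cells must be {1,2,4}.
The 7 across and the 12 down share only 4, so A2 = 4.
A1 = 12 − 4 = 8 completes the 12 down.
Nothing is forced directly, so branch on B2, whose candidates are 1 or 2. If B2 = 1: then B1 would have to be in {1,2,3,5,6,7} for the 16 across but in {4} for the 5 down — contradiction. So B2 = 2.
B1 = 5 − 2 = 3 completes the 5 down.
C1 = 16 − 11 = 5 completes the 16 across.
C2 = 7 − 6 = 1 completes the 7 across.

4 2 1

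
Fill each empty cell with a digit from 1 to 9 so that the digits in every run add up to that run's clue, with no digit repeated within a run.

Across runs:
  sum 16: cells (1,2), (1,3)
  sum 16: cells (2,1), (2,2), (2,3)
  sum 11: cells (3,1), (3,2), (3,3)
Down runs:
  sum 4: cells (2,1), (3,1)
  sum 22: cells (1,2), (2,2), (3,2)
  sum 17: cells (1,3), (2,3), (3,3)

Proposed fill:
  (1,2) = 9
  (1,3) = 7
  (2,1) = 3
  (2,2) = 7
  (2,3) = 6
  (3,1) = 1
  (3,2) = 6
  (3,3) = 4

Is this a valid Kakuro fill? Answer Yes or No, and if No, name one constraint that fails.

Yes

Across: 9+7=16; 3+7+6=16; 1+6+4=11. Down: 3+1=4; 9+7+6=22; 7+6+4=17. No digit repeats within any run.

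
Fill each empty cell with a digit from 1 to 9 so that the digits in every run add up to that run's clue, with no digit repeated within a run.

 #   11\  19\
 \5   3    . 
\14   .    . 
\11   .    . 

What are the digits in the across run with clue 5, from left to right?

3 2

R1C2 = 5 − 3 = 2 completes the 5 across.
R2C1 = 6: the only remaining digit allowed by both the 14 across and the 11 down.
R2C2 = 14 − 6 = 8 completes the 14 across.
R3C1 = 11 − 9 = 2 completes the 11 down.
R3C2 = 11 − 2 = 9 completes the 11 across.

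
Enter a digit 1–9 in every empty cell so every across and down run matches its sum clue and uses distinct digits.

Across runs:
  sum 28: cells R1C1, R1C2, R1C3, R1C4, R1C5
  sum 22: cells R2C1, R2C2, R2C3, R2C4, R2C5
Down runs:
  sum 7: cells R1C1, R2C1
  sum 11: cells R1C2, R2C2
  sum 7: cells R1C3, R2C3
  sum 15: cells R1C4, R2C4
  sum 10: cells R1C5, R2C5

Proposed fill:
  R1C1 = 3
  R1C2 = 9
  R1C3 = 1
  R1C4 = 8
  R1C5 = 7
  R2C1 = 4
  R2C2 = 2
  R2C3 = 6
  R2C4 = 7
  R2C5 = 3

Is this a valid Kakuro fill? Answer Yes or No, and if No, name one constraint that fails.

Across: 3+9+1+8+7=28; 4+2+6+7+3=22. Down: 3+4=7; 9+2=11; 1+6=7; 8+7=15; 7+3=10. No digit repeats within any run.

Yes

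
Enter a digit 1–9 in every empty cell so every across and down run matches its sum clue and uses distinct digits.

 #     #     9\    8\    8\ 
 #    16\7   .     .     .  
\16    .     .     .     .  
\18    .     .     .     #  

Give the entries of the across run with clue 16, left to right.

7 2 1 6

7 in 3 cells must be {1,2,4}; 16 in 2 cells must be {7,9}.
Nothing is forced directly, so branch on R1C4, whose candidates are 1 or 2. If R1C4 = 1: that forces R2C4 = 7, after which R2C1 would have to be in {1,2,3,4,5,6} for the 16 across but in {7,9} for the 16 down — contradiction. So R1C4 = 2.
R2C4 = 8 − 2 = 6 completes the 8 down.
Given what's placed, R2C1 must be 7 to fit the 16 across and 16 down.
R3C1 = 16 − 7 = 9 completes the 16 down.
No cell is forced outright now. R2C2 can only be 1 or 2 (the digits allowed by both its 16 across and its 9 down). If R2C2 = 1: then R1C2 would have to be in {1,4} for the 7 across but in {2,3,5,6} for the 9 down — contradiction. So R2C2 = 2.
R2C3 = 16 − 15 = 1 completes the 16 across.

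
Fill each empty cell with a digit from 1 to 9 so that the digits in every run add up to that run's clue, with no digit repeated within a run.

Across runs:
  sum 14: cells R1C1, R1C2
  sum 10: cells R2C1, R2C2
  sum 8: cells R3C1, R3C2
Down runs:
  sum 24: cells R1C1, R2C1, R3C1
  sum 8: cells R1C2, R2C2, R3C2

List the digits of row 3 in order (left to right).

24 in 3 cells must be {7,8,9}.
The 14 across and the 8 down share only 5, so R1C2 = 5.
The 8 across and the 24 down share only 7, so R3C1 = 7.
R3C2 = 8 − 7 = 1 completes the 8 across.
R1C1 = 14 − 5 = 9 completes the 14 across.
R2C1 = 24 − 16 = 8 completes the 24 down.
R2C2 = 10 − 8 = 2 completes the 10 across.

7 1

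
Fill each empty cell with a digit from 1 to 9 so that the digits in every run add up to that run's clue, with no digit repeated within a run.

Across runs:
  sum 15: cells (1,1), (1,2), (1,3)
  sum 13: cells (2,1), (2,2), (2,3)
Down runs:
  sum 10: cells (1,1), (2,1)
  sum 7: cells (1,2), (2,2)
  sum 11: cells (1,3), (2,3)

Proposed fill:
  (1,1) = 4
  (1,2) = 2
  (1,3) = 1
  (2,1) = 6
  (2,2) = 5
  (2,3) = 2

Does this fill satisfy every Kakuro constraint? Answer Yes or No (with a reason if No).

No — the across run (1,1)–(1,3) sums to 7, not 15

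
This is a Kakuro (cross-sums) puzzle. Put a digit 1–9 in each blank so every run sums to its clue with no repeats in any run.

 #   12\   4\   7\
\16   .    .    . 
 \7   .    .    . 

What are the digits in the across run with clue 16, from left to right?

8 3 5

7 in 3 cells must be {1,2,4}; 4 in 2 cells must be {1,3}.
The 7 across and the 12 down share only 4, so R2C1 = 4.
Given what's placed, R2C2 must be 1 to fit the 7 across and 4 down.
R2C3 = 7 − 5 = 2 completes the 7 across.
R1C1 = 12 − 4 = 8 completes the 12 down.
R1C2 = 4 − 1 = 3 completes the 4 down.
R1C3 = 16 − 11 = 5 completes the 16 across.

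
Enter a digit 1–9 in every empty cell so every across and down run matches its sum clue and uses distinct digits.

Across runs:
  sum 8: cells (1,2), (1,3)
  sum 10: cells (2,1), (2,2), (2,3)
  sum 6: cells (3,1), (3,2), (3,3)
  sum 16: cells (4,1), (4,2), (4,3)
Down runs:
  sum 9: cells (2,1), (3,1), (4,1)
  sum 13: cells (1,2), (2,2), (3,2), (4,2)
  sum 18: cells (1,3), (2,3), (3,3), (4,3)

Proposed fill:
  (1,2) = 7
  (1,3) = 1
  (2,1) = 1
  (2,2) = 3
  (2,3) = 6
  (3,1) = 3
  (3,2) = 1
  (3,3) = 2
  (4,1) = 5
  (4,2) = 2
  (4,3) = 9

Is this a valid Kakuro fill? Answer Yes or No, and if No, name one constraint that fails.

Yes

Across: 7+1=8; 1+3+6=10; 3+1+2=6; 5+2+9=16. Down: 1+3+5=9; 7+3+1+2=13; 1+6+2+9=18. No digit repeats within any run.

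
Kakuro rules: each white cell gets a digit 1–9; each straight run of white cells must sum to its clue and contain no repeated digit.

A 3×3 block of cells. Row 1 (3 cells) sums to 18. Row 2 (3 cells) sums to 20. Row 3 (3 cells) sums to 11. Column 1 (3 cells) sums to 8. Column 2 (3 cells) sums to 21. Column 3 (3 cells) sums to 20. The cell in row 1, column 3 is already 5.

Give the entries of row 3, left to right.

1, 4, 6

Given what's placed, (1,1) must be 4 to fit the 18 across and 8 down.
(1,2) = 18 − 9 = 9 completes the 18 across.
(2,1) = 3: the only remaining digit allowed by both the 20 across and the 8 down.
(2,2) = 8: the only remaining digit allowed by both the 20 across and the 21 down.
(2,3) = 20 − 11 = 9 completes the 20 across.
(3,1) = 8 − 7 = 1 completes the 8 down.
(3,2) = 21 − 17 = 4 completes the 21 down.
(3,3) = 11 − 5 = 6 completes the 11 across.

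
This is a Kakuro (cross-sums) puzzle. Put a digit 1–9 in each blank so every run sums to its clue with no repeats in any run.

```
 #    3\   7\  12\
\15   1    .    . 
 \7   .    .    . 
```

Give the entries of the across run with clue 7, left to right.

7 in 3 cells must be {1,2,4}; 3 in 2 cells must be {1,2}.
R2C1 = 3 − 1 = 2 completes the 3 down.
Given what's placed, R2C3 must be 4 to fit the 7 across and 12 down.
R1C3 = 12 − 4 = 8 completes the 12 down.
R2C2 = 7 − 6 = 1 completes the 7 across.
R1C2 = 15 − 9 = 6 completes the 15 across.

2, 1, 4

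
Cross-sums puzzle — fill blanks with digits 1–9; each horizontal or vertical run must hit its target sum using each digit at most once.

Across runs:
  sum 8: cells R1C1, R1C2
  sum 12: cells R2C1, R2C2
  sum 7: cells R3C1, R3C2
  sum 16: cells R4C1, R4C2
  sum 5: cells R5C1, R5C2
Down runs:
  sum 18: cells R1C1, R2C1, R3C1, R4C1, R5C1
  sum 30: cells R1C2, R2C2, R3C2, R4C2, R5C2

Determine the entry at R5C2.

3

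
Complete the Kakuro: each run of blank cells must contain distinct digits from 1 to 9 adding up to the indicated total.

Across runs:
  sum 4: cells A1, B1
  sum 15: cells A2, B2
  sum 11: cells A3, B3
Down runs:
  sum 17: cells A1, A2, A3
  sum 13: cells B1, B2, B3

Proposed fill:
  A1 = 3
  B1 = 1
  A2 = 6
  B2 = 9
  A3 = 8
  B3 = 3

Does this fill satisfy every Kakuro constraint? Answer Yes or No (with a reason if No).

Across: 3+1=4; 6+9=15; 8+3=11. Down: 3+6+8=17; 1+9+3=13. No digit repeats within any run.

Yes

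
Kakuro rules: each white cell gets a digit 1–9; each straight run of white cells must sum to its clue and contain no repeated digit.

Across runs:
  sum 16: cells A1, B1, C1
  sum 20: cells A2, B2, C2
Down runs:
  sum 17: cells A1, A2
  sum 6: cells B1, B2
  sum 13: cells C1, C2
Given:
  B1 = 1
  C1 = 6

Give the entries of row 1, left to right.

17 in 2 cells must be {8,9}.
A1 = 16 − 7 = 9 completes the 16 across.
A2 = 17 − 9 = 8 completes the 17 down.
B2 = 6 − 1 = 5 completes the 6 down.
C2 = 20 − 13 = 7 completes the 20 across.

9 1 6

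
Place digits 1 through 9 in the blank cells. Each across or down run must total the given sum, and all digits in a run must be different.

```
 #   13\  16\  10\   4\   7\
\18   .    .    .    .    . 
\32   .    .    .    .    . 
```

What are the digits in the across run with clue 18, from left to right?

5, 7, 3, 1, 2

16 in 2 cells must be {7,9}; 4 in 2 cells must be {1,3}.
Only 7 fits R1C2 under both its across sum 18 and down sum 16.
R2C2 = 16 − 7 = 9 completes the 16 down.
Given what's placed, R2C4 must be 3 to fit the 32 across and 4 down.
R2C5 = 5: the only remaining digit allowed by both the 32 across and the 7 down.
Given what's placed, R1C1 must be 5 to fit the 18 across and 13 down.
R1C4 = 4 − 3 = 1 completes the 4 down.
R1C5 = 7 − 5 = 2 completes the 7 down.
R2C1 = 13 − 5 = 8 completes the 13 down.
R2C3 = 32 − 25 = 7 completes the 32 across.
R1C3 = 18 − 15 = 3 completes the 18 across.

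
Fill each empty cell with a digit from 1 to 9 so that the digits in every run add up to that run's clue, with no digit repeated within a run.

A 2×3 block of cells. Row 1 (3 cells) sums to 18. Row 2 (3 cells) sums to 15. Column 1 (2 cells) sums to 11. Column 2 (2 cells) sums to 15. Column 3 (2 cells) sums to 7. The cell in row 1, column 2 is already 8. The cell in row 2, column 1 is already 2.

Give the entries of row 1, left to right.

9, 8, 1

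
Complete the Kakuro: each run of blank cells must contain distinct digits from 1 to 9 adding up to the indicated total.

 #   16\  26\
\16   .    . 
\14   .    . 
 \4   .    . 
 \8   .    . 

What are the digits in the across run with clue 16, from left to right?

16 in 2 cells must be {7,9}; 4 in 2 cells must be {1,3}.
Only 3 fits R3C2 under both its across sum 4 and down sum 26.
Given what's placed, R4C2 must be 6 to fit the 8 across and 26 down.
R1C2 = 9: the only remaining digit allowed by both the 16 across and the 26 down.
R2C2 = 26 − 18 = 8 completes the 26 down.
R3C1 = 4 − 3 = 1 completes the 4 across.
R4C1 = 8 − 6 = 2 completes the 8 across.
R1C1 = 16 − 9 = 7 completes the 16 across.

7 9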